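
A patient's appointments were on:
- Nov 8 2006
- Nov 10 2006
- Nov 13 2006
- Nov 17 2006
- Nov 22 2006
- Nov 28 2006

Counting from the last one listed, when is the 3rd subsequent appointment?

The spacing grows by 1 each time: 2, 3, 4, 5, 6 days.
Next gap: 7 days. Nov 28 2006 + 7 days = Dec 5 2006.
Next gap: 8 days. Dec 5 2006 + 8 days = Dec 13 2006.
Next gap: 9 days. Dec 13 2006 + 9 days = Dec 22 2006.

Dec 22 2006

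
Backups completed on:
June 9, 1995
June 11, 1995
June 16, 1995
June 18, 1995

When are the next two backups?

June 23, 1995; June 25, 1995

Gaps: 2, 5, 2 days — not constant, but cyclic with period 2.
The events fall on every Friday and Sunday.
Next Friday: June 23, 1995.
Next Sunday: June 25, 1995.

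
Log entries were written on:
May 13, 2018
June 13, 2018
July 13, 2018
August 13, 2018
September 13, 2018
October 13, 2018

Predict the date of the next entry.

Gaps: 31, 30, 31, 31, 30 days — not constant. Every event is on the 13th of the month.
Pattern: the 13th of each month.
Next: November 2018 → November 13, 2018.

November 13, 2018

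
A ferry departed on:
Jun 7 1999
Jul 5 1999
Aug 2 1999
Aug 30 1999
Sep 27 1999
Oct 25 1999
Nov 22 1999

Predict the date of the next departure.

Dec 20 1999

Gaps between consecutive events: 28, 28, 28, 28, 28, 28 days — a constant 28-day interval.
Nov 22 1999 + 28 days = Dec 20 1999.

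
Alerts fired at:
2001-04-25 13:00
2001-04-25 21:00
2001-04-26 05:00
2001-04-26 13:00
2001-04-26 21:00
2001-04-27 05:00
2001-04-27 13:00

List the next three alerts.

2001-04-27 21:00, 2001-04-28 05:00, 2001-04-28 13:00

The interval is a steady 8 hours (8, 8, 8, 8, 8, 8).
2001-04-27 13:00 + 8 h = 2001-04-27 21:00.
2001-04-27 21:00 + 8 h = 2001-04-28 05:00.
2001-04-28 05:00 + 8 h = 2001-04-28 13:00.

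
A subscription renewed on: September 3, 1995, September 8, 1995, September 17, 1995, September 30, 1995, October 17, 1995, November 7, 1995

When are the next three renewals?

December 2, 1995; December 31, 1995; February 2, 1996

Intervals are 5, 9, 13, 17, 21 days — an arithmetic progression with common difference 4.
Next gap: 25 days. November 7, 1995 + 25 days = December 2, 1995.
Next gap: 29 days. December 2, 1995 + 29 days = December 31, 1995.
Next gap: 33 days. December 31, 1995 + 33 days = February 2, 1996.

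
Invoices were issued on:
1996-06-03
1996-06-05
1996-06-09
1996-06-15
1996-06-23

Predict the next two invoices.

1996-07-03, 1996-07-15

The spacing grows by 2 each time: 2, 4, 6, 8 days.
Next gap: 10 days. 1996-06-23 + 10 days = 1996-07-03.
Next gap: 12 days. 1996-07-03 + 12 days = 1996-07-15.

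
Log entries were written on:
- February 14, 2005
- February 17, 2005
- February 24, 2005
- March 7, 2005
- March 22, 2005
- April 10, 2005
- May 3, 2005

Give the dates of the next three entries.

May 30, 2005; June 30, 2005; August 4, 2005

The spacing grows by 4 each time: 3, 7, 11, 15, 19, 23 days.
Next gap: 27 days. May 3, 2005 + 27 days = May 30, 2005.
Next gap: 31 days. May 30, 2005 + 31 days = June 30, 2005.
Next gap: 35 days. June 30, 2005 + 35 days = August 4, 2005.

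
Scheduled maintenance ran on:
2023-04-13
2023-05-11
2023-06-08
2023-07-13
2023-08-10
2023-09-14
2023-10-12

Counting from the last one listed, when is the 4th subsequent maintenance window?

All dates are Thursdays, 28, 28, 35, 28, 35, 28 days apart.
Specifically, the 2nd Thursday of each month.
November 2023 — 2nd Thursday is 2023-11-09.
December 2023 — 2nd Thursday is 2023-12-14.
January 2024 — 2nd Thursday is 2024-01-11.
2nd Thursday of February 2024: 2024-02-08.

2024-02-08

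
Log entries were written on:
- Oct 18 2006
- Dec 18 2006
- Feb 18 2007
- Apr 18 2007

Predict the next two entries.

Jun 18 2007, Aug 18 2007

Gaps: 61, 62, 59 days — not constant. Every event is on the 18th of the month.
Pattern: the 18th of every 2 months.
June 2007: Jun 18 2007.
Next: August 2007 → Aug 18 2007.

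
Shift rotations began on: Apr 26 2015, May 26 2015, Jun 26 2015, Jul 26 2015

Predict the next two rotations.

Aug 26 2015, Sep 26 2015

Gaps: 30, 31, 30 days — not constant. Every event is on the 26th of the month.
Pattern: the 26th of each month.
Next: August 2015 → Aug 26 2015.
September 2015: Sep 26 2015.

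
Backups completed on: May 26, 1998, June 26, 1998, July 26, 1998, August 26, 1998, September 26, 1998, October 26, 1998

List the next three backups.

Gaps: 31, 30, 31, 31, 30 days — not constant. Every event is on the 26th of the month.
Pattern: the 26th of each month.
Next: November 1998 → November 26, 1998.
December 1998: December 26, 1998.
Next: January 1999 → January 26, 1999.

November 26, 1998; December 26, 1998; January 26, 1999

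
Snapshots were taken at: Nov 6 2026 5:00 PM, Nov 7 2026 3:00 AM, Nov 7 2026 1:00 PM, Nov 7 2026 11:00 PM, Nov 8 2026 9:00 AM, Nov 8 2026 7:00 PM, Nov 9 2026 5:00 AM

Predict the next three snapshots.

Nov 9 2026 3:00 PM, Nov 10 2026 1:00 AM, Nov 10 2026 11:00 AM

The interval is a steady 10 hours (10, 10, 10, 10, 10, 10).
Nov 9 2026 5:00 AM + 10 h = Nov 9 2026 3:00 PM.
Nov 9 2026 3:00 PM + 10 h = Nov 10 2026 1:00 AM.
Nov 10 2026 1:00 AM + 10 h = Nov 10 2026 11:00 AM.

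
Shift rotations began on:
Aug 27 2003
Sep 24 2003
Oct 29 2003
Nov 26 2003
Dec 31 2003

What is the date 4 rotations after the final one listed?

Apr 28 2004

All Wednesdays; the gaps (28, 35, 28, 35) vary with month length.
This is the last Wednesday of each month.
Last Wednesday of January 2004: Jan 28 2004.
Last Wednesday of February 2004: Feb 25 2004.
March 2004 ends with Wednesday Mar 31 2004.
Last Wednesday of April 2004: Apr 28 2004.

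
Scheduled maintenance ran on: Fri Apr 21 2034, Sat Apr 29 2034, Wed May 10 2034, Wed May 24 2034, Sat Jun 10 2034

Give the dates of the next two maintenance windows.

The spacing grows by 3 each time: 8, 11, 14, 17 days.
Next gap: 20 days. Sat Jun 10 2034 + 20 days = Fri Jun 30 2034.
Next gap: 23 days. Fri Jun 30 2034 + 23 days = Sun Jul 23 2034.

Fri Jun 30 2034, Sun Jul 23 2034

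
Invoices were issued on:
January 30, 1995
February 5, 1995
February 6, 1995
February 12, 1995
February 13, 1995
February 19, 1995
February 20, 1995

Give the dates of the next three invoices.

February 26, 1995; February 27, 1995; March 5, 1995

The gap pattern 6, 1, 6, 1, 6, 1 repeats every 2 events.
These are the Mondays and Sundays of each week.
The following Sunday is February 26, 1995.
The following Monday is February 27, 1995.
The following Sunday is March 5, 1995.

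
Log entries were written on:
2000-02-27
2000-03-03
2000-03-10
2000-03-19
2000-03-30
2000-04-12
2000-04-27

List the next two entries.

Intervals are 5, 7, 9, 11, 13, 15 days — an arithmetic progression with common difference 2.
Next gap: 17 days. 2000-04-27 + 17 days = 2000-05-14.
Next gap: 19 days. 2000-05-14 + 19 days = 2000-06-02.

2000-05-14, 2000-06-02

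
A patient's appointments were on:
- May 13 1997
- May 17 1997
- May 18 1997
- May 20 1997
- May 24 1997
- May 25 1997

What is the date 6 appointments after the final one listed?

Jun 8 1997

Every event lands on a Tuesday or Saturday or Sunday (gaps cycle 4, 1, 2, 4, 1).
So the schedule is: every Tuesday, Saturday and Sunday.
The following Tuesday is May 27 1997.
The following Saturday is May 31 1997.
The following Sunday is Jun 1 1997.
Next Tuesday: Jun 3 1997.
Next Saturday: Jun 7 1997.
Next Sunday: Jun 8 1997.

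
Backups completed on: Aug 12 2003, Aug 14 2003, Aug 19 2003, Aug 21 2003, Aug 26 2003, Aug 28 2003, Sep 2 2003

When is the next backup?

Every event lands on a Tuesday or Thursday (gaps cycle 2, 5, 2, 5, 2, 5).
So the schedule is: every Tuesday and Thursday.
The following Thursday is Sep 4 2003.

Sep 4 2003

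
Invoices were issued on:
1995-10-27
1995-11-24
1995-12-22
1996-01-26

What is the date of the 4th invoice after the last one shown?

Gaps: 28, 28, 35 days — a mix of 28 and 35. Every date is a Friday.
Each is the 4th Friday of its month.
February 1996 — 4th Friday is 1996-02-23.
4th Friday of March 1996: 1996-03-22.
4th Friday of April 1996: 1996-04-26.
4th Friday of May 1996: 1996-05-24.

1996-05-24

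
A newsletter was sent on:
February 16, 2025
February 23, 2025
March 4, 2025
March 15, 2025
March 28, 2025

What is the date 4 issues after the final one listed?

June 8, 2025

Gaps: 7, 9, 11, 13 days — each gap is 2 larger than the previous one.
Next gap: 15 days. March 28, 2025 + 15 days = April 12, 2025.
Next gap: 17 days. April 12, 2025 + 17 days = April 29, 2025.
Next gap: 19 days. April 29, 2025 + 19 days = May 18, 2025.
Next gap: 21 days. May 18, 2025 + 21 days = June 8, 2025.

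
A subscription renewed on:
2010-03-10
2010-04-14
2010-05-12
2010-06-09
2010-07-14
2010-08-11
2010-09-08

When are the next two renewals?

2010-10-13, 2010-11-10

Gaps: 35, 28, 28, 35, 28, 28 days — a mix of 28 and 35. Every date is a Wednesday.
Each is the 2nd Wednesday of its month.
2nd Wednesday of October 2010: 2010-10-13.
2nd Wednesday of November 2010: 2010-11-10.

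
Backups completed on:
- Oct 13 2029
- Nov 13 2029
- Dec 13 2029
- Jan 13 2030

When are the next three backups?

Gaps: 31, 30, 31 days — not constant. Every event is on the 13th of the month.
Pattern: the 13th of each month.
February 2030: Feb 13 2030.
March 2030: Mar 13 2030.
Next: April 2030 → Apr 13 2030.

Feb 13 2030, Mar 13 2030, Apr 13 2030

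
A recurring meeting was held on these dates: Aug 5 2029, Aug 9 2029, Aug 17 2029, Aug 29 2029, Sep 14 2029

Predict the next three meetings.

Gaps: 4, 8, 12, 16 days — each gap is 4 larger than the previous one.
Next gap: 20 days. Sep 14 2029 + 20 days = Oct 4 2029.
Next gap: 24 days. Oct 4 2029 + 24 days = Oct 28 2029.
Next gap: 28 days. Oct 28 2029 + 28 days = Nov 25 2029.

Oct 4 2029, Oct 28 2029, Nov 25 2029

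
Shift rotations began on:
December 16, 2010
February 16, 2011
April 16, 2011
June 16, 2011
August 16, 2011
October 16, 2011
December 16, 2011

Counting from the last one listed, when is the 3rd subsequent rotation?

Gaps: 62, 59, 61, 61, 61, 61 days — not constant. Every event is on the 16th of the month.
Pattern: the 16th of every 2 months.
February 2012: February 16, 2012.
April 2012: April 16, 2012.
Next: June 2012 → June 16, 2012.

June 16, 2012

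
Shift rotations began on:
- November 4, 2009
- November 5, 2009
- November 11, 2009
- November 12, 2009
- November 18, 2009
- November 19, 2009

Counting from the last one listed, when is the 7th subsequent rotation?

Every event lands on a Wednesday or Thursday (gaps cycle 1, 6, 1, 6, 1).
So the schedule is: every Wednesday and Thursday.
Next Wednesday: November 25, 2009.
The following Thursday is November 26, 2009.
The following Wednesday is December 2, 2009.
Next Thursday: December 3, 2009.
Next Wednesday: December 9, 2009.
Next Thursday: December 10, 2009.
The following Wednesday is December 16, 2009.

December 16, 2009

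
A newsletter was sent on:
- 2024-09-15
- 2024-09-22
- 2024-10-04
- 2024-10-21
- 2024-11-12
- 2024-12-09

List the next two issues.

The spacing grows by 5 each time: 7, 12, 17, 22, 27 days.
Next gap: 32 days. 2024-12-09 + 32 days = 2025-01-10.
Next gap: 37 days. 2025-01-10 + 37 days = 2025-02-16.

2025-01-10, 2025-02-16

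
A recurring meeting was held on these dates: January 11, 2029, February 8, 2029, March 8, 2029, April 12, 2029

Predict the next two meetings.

Gaps: 28, 28, 35 days — a mix of 28 and 35. Every date is a Thursday.
Each is the 2nd Thursday of its month.
May 2029 — 2nd Thursday is May 10, 2029.
2nd Thursday of June 2029: June 14, 2029.

May 10, 2029; June 14, 2029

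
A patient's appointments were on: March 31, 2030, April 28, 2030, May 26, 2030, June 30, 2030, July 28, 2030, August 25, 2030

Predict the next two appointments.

Every date is a Sunday; gaps 28, 28, 35, 28, 28 days.
Each is the last Sunday of its month (at least one falls on the 29th or later, ruling out '4th Sunday').
September 2030 ends with Sunday September 29, 2030.
Last Sunday of October 2030: October 27, 2030.

September 29, 2030; October 27, 2030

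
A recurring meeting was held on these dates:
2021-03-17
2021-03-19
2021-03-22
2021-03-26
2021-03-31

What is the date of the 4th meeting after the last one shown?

2021-04-30

Gaps: 2, 3, 4, 5 days — each gap is 1 larger than the previous one.
Next gap: 6 days. 2021-03-31 + 6 days = 2021-04-06.
Next gap: 7 days. 2021-04-06 + 7 days = 2021-04-13.
Next gap: 8 days. 2021-04-13 + 8 days = 2021-04-21.
Next gap: 9 days. 2021-04-21 + 9 days = 2021-04-30.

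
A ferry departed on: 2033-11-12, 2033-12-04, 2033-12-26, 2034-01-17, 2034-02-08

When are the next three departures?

2034-03-02, 2034-03-24, 2034-04-15

Gaps between consecutive events: 22, 22, 22, 22 days — a constant 22-day interval.
2034-02-08 + 22 days = 2034-03-02.
2034-03-02 + 22 days = 2034-03-24.
2034-03-24 + 22 days = 2034-04-15.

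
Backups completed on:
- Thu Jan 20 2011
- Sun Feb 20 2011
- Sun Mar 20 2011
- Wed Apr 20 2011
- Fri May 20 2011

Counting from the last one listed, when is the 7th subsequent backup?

Tue Dec 20 2011

Each date is the 20th; the gaps (31, 28, 31, 30) track the month lengths.
The rule is the 20th of each month.
June 2011: Mon Jun 20 2011.
July 2011: Wed Jul 20 2011.
August 2011: Sat Aug 20 2011.
Next: September 2011 → Tue Sep 20 2011.
Next: October 2011 → Thu Oct 20 2011.
Next: November 2011 → Sun Nov 20 2011.
Next: December 2011 → Tue Dec 20 2011.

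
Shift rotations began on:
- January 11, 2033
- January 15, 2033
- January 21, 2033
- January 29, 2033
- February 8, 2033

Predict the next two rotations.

Intervals are 4, 6, 8, 10 days — an arithmetic progression with common difference 2.
Next gap: 12 days. February 8, 2033 + 12 days = February 20, 2033.
Next gap: 14 days. February 20, 2033 + 14 days = March 6, 2033.

February 20, 2033; March 6, 2033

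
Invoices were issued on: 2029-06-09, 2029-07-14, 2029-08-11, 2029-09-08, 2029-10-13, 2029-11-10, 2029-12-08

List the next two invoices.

All dates are Saturdays, 35, 28, 28, 35, 28, 28 days apart.
Specifically, the 2nd Saturday of each month.
January 2030 — 2nd Saturday is 2030-01-12.
February 2030 — 2nd Saturday is 2030-02-09.

2030-01-12, 2030-02-09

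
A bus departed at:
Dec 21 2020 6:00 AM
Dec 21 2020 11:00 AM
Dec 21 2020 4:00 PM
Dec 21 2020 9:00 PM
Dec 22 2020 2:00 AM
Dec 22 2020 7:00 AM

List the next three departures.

Dec 22 2020 12:00 PM, Dec 22 2020 5:00 PM, Dec 22 2020 10:00 PM

Spacing: 5, 5, 5, 5, 5 h — constant 5 h.
Dec 22 2020 7:00 AM + 5 h = Dec 22 2020 12:00 PM.
Dec 22 2020 12:00 PM + 5 h = Dec 22 2020 5:00 PM.
Dec 22 2020 5:00 PM + 5 h = Dec 22 2020 10:00 PM.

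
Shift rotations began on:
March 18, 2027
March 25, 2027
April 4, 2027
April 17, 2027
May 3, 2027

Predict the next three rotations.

Gaps: 7, 10, 13, 16 days — each gap is 3 larger than the previous one.
Next gap: 19 days. May 3, 2027 + 19 days = May 22, 2027.
Next gap: 22 days. May 22, 2027 + 22 days = June 13, 2027.
Next gap: 25 days. June 13, 2027 + 25 days = July 8, 2027.

May 22, 2027; June 13, 2027; July 8, 2027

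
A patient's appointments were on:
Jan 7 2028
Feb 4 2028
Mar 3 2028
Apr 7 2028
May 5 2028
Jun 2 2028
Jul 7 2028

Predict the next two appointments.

These are Fridays at 28- or 35-day spacing (28, 28, 35, 28, 28, 35).
The pattern: 1st Friday of the month.
August 2028 — 1st Friday is Aug 4 2028.
1st Friday of September 2028: Sep 1 2028.

Aug 4 2028, Sep 1 2028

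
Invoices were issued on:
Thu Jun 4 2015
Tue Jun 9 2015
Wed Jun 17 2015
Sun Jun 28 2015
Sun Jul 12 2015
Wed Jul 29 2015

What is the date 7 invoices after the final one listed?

Wed Feb 17 2016

The spacing grows by 3 each time: 5, 8, 11, 14, 17 days.
Next gap: 20 days. Wed Jul 29 2015 + 20 days = Tue Aug 18 2015.
Next gap: 23 days. Tue Aug 18 2015 + 23 days = Thu Sep 10 2015.
Next gap: 26 days. Thu Sep 10 2015 + 26 days = Tue Oct 6 2015.
Next gap: 29 days. Tue Oct 6 2015 + 29 days = Wed Nov 4 2015.
Next gap: 32 days. Wed Nov 4 2015 + 32 days = Sun Dec 6 2015.
Next gap: 35 days. Sun Dec 6 2015 + 35 days = Sun Jan 10 2016.
Next gap: 38 days. Sun Jan 10 2016 + 38 days = Wed Feb 17 2016.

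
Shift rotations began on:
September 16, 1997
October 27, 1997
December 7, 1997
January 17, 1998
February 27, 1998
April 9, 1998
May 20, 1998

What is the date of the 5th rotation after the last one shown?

Every event comes 41 days after the last (41, 41, 41, 41, 41, 41).
May 20, 1998 + 41 days = June 30, 1998.
June 30, 1998 + 41 days = August 10, 1998.
August 10, 1998 + 41 days = September 20, 1998.
September 20, 1998 + 41 days = October 31, 1998.
October 31, 1998 + 41 days = December 11, 1998.

December 11, 1998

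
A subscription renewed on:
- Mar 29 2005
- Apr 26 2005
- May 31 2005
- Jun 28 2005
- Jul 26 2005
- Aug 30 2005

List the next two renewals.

Every date is a Tuesday; gaps 28, 35, 28, 28, 35 days.
Each is the last Tuesday of its month (at least one falls on the 29th or later, ruling out '4th Tuesday').
September 2005 ends with Tuesday Sep 27 2005.
Last Tuesday of October 2005: Oct 25 2005.

Sep 27 2005, Oct 25 2005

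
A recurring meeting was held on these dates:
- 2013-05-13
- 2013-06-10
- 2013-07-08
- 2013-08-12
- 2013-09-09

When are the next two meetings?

These are Mondays at 28- or 35-day spacing (28, 28, 35, 28).
The pattern: 2nd Monday of the month.
October 2013 — 2nd Monday is 2013-10-14.
November 2013 — 2nd Monday is 2013-11-11.

2013-10-14, 2013-11-11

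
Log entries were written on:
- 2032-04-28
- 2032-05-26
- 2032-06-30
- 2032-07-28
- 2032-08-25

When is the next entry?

2032-09-29

Every date is a Wednesday; gaps 28, 35, 28, 28 days.
Each is the last Wednesday of its month (at least one falls on the 29th or later, ruling out '4th Wednesday').
September 2032 ends with Wednesday 2032-09-29.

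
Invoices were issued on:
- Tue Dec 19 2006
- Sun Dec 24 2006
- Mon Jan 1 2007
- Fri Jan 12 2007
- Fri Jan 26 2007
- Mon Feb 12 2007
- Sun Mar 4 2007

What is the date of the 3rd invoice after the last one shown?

The spacing grows by 3 each time: 5, 8, 11, 14, 17, 20 days.
Next gap: 23 days. Sun Mar 4 2007 + 23 days = Tue Mar 27 2007.
Next gap: 26 days. Tue Mar 27 2007 + 26 days = Sun Apr 22 2007.
Next gap: 29 days. Sun Apr 22 2007 + 29 days = Mon May 21 2007.

Mon May 21 2007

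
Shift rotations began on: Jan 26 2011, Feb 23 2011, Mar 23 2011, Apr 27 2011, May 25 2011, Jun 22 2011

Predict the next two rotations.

All dates are Wednesdays, 28, 28, 35, 28, 28 days apart.
Specifically, the 4th Wednesday of each month.
4th Wednesday of July 2011: Jul 27 2011.
4th Wednesday of August 2011: Aug 24 2011.

Jul 27 2011, Aug 24 2011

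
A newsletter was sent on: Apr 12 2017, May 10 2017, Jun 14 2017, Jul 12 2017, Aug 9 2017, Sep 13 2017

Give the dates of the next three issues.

Oct 11 2017, Nov 8 2017, Dec 13 2017

Gaps: 28, 35, 28, 28, 35 days — a mix of 28 and 35. Every date is a Wednesday.
Each is the 2nd Wednesday of its month.
2nd Wednesday of October 2017: Oct 11 2017.
November 2017 — 2nd Wednesday is Nov 8 2017.
2nd Wednesday of December 2017: Dec 13 2017.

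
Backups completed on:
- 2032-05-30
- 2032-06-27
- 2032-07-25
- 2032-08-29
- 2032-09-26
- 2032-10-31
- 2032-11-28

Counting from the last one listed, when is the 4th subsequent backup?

2033-03-27

Every date is a Sunday; gaps 28, 28, 35, 28, 35, 28 days.
Each is the last Sunday of its month (at least one falls on the 29th or later, ruling out '4th Sunday').
December 2032 ends with Sunday 2032-12-26.
January 2033 ends with Sunday 2033-01-30.
February 2033 ends with Sunday 2033-02-27.
Last Sunday of March 2033: 2033-03-27.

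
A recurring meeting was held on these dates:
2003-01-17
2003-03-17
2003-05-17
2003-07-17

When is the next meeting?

2003-09-17

The day-of-month is always 17 (59, 61, 61 days between events).
So this recurs on the 17th of every 2 months.
September 2003: 2003-09-17.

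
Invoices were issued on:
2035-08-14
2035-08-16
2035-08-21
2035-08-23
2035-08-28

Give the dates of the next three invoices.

2035-08-30, 2035-09-04, 2035-09-06

Gaps: 2, 5, 2, 5 days — not constant, but cyclic with period 2.
The events fall on every Tuesday and Thursday.
Next Thursday: 2035-08-30.
The following Tuesday is 2035-09-04.
Next Thursday: 2035-09-06.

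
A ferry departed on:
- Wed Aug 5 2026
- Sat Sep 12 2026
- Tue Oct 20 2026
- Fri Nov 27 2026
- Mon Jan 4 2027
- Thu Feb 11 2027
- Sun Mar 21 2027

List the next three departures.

Wed Apr 28 2027, Sat Jun 5 2027, Tue Jul 13 2027

The spacing is 38, 38, 38, 38, 38, 38 days — always 38 days.
Sun Mar 21 2027 + 38 days = Wed Apr 28 2027.
Wed Apr 28 2027 + 38 days = Sat Jun 5 2027.
Sat Jun 5 2027 + 38 days = Tue Jul 13 2027.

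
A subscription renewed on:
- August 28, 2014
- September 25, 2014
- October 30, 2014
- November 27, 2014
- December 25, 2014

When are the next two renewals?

January 29, 2015; February 26, 2015

These are Thursdays with 28, 35, 28, 28-day gaps.
Each is the final Thursday of its month — October 30, 2014 is past the 28th, so '4th Thursday' doesn't fit.
Last Thursday of January 2015: January 29, 2015.
February 2015 ends with Thursday February 26, 2015.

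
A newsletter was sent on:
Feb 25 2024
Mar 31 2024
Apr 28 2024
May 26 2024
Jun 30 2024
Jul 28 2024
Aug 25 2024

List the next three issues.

All Sundays; the gaps (35, 28, 28, 35, 28, 28) vary with month length.
This is the last Sunday of each month.
Last Sunday of September 2024: Sep 29 2024.
Last Sunday of October 2024: Oct 27 2024.
November 2024 ends with Sunday Nov 24 2024.

Sep 29 2024, Oct 27 2024, Nov 24 2024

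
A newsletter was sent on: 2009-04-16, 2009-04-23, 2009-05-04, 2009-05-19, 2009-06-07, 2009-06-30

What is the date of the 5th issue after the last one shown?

2009-12-22

Gaps: 7, 11, 15, 19, 23 days — each gap is 4 larger than the previous one.
Next gap: 27 days. 2009-06-30 + 27 days = 2009-07-27.
Next gap: 31 days. 2009-07-27 + 31 days = 2009-08-27.
Next gap: 35 days. 2009-08-27 + 35 days = 2009-10-01.
Next gap: 39 days. 2009-10-01 + 39 days = 2009-11-09.
Next gap: 43 days. 2009-11-09 + 43 days = 2009-12-22.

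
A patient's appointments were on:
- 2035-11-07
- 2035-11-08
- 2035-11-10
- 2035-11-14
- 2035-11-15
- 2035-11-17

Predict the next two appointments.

Gaps: 1, 2, 4, 1, 2 days — not constant, but cyclic with period 3.
The events fall on every Wednesday, Thursday and Saturday.
The following Wednesday is 2035-11-21.
The following Thursday is 2035-11-22.

2035-11-21, 2035-11-22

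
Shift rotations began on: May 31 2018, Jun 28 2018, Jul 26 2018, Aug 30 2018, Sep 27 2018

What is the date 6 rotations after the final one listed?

Mar 28 2019

These are Thursdays with 28, 28, 35, 28-day gaps.
Each is the final Thursday of its month — May 31 2018 is past the 28th, so '4th Thursday' doesn't fit.
Last Thursday of October 2018: Oct 25 2018.
November 2018 ends with Thursday Nov 29 2018.
December 2018 ends with Thursday Dec 27 2018.
Last Thursday of January 2019: Jan 31 2019.
Last Thursday of February 2019: Feb 28 2019.
Last Thursday of March 2019: Mar 28 2019.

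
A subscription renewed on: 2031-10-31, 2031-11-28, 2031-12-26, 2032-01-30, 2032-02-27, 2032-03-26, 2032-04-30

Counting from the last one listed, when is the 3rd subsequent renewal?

All Fridays; the gaps (28, 28, 35, 28, 28, 35) vary with month length.
This is the last Friday of each month.
May 2032 ends with Friday 2032-05-28.
June 2032 ends with Friday 2032-06-25.
July 2032 ends with Friday 2032-07-30.

2032-07-30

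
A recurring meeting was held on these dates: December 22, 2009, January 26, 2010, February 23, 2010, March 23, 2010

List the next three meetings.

April 27, 2010; May 25, 2010; June 22, 2010

Gaps: 35, 28, 28 days — a mix of 28 and 35. Every date is a Tuesday.
Each is the 4th Tuesday of its month.
April 2010 — 4th Tuesday is April 27, 2010.
4th Tuesday of May 2010: May 25, 2010.
4th Tuesday of June 2010: June 22, 2010.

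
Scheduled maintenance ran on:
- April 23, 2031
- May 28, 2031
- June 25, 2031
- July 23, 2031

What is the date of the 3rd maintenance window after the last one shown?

October 22, 2031

These are Wednesdays at 28- or 35-day spacing (35, 28, 28).
The pattern: 4th Wednesday of the month.
4th Wednesday of August 2031: August 27, 2031.
4th Wednesday of September 2031: September 24, 2031.
4th Wednesday of October 2031: October 22, 2031.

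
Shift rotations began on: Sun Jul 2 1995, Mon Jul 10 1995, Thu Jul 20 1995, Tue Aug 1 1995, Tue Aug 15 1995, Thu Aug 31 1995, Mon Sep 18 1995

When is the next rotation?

Sun Oct 8 1995

Intervals are 8, 10, 12, 14, 16, 18 days — an arithmetic progression with common difference 2.
Next gap: 20 days. Mon Sep 18 1995 + 20 days = Sun Oct 8 1995.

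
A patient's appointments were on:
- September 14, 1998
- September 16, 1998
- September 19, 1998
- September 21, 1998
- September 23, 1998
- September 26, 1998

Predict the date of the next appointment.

September 28, 1998

The gap pattern 2, 3, 2, 2, 3 repeats every 3 events.
These are the Mondays, Wednesdays and Saturdays of each week.
Next Monday: September 28, 1998.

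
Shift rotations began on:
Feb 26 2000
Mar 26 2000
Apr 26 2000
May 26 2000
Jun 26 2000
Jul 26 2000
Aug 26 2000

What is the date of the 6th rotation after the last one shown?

The day-of-month is always 26 (29, 31, 30, 31, 30, 31 days between events).
So this recurs on the 26th of each month.
September 2000: Sep 26 2000.
October 2000: Oct 26 2000.
Next: November 2000 → Nov 26 2000.
December 2000: Dec 26 2000.
January 2001: Jan 26 2001.
February 2001: Feb 26 2001.

Feb 26 2001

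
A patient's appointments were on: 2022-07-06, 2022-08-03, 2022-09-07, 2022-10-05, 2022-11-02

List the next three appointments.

2022-12-07, 2023-01-04, 2023-02-01

These are Wednesdays at 28- or 35-day spacing (28, 35, 28, 28).
The pattern: 1st Wednesday of the month.
December 2022 — 1st Wednesday is 2022-12-07.
1st Wednesday of January 2023: 2023-01-04.
February 2023 — 1st Wednesday is 2023-02-01.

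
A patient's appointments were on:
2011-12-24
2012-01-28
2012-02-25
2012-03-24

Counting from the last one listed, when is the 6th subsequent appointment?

2012-09-22

All dates are Saturdays, 35, 28, 28 days apart.
Specifically, the 4th Saturday of each month.
April 2012 — 4th Saturday is 2012-04-28.
May 2012 — 4th Saturday is 2012-05-26.
June 2012 — 4th Saturday is 2012-06-23.
4th Saturday of July 2012: 2012-07-28.
4th Saturday of August 2012: 2012-08-25.
September 2012 — 4th Saturday is 2012-09-22.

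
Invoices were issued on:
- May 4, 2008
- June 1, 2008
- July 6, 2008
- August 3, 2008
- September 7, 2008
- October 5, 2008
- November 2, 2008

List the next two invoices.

December 7, 2008; January 4, 2009

All dates are Sundays, 28, 35, 28, 35, 28, 28 days apart.
Specifically, the 1st Sunday of each month.
December 2008 — 1st Sunday is December 7, 2008.
January 2009 — 1st Sunday is January 4, 2009.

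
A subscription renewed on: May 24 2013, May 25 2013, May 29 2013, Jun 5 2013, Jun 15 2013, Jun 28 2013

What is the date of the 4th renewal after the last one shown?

Sep 18 2013

Intervals are 1, 4, 7, 10, 13 days — an arithmetic progression with common difference 3.
Next gap: 16 days. Jun 28 2013 + 16 days = Jul 14 2013.
Next gap: 19 days. Jul 14 2013 + 19 days = Aug 2 2013.
Next gap: 22 days. Aug 2 2013 + 22 days = Aug 24 2013.
Next gap: 25 days. Aug 24 2013 + 25 days = Sep 18 2013.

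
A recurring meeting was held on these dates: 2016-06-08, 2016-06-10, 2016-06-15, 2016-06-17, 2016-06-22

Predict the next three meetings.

The gap pattern 2, 5, 2, 5 repeats every 2 events.
These are the Wednesdays and Fridays of each week.
The following Friday is 2016-06-24.
The following Wednesday is 2016-06-29.
Next Friday: 2016-07-01.

2016-06-24, 2016-06-29, 2016-07-01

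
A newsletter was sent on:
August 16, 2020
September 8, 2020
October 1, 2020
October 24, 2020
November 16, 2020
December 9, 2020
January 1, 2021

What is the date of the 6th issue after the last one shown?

May 19, 2021

The spacing is 23, 23, 23, 23, 23, 23 days — always 23 days.
January 1, 2021 + 23 days = January 24, 2021.
January 24, 2021 + 23 days = February 16, 2021.
February 16, 2021 + 23 days = March 11, 2021.
March 11, 2021 + 23 days = April 3, 2021.
April 3, 2021 + 23 days = April 26, 2021.
April 26, 2021 + 23 days = May 19, 2021.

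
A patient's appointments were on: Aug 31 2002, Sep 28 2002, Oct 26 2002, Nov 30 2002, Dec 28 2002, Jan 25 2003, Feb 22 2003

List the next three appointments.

Every date is a Saturday; gaps 28, 28, 35, 28, 28, 28 days.
Each is the last Saturday of its month (at least one falls on the 29th or later, ruling out '4th Saturday').
March 2003 ends with Saturday Mar 29 2003.
Last Saturday of April 2003: Apr 26 2003.
May 2003 ends with Saturday May 31 2003.

Mar 29 2003, Apr 26 2003, May 31 2003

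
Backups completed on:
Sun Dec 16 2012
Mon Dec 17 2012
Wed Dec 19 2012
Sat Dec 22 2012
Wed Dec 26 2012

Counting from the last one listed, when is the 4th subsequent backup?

Gaps: 1, 2, 3, 4 days — each gap is 1 larger than the previous one.
Next gap: 5 days. Wed Dec 26 2012 + 5 days = Mon Dec 31 2012.
Next gap: 6 days. Mon Dec 31 2012 + 6 days = Sun Jan 6 2013.
Next gap: 7 days. Sun Jan 6 2013 + 7 days = Sun Jan 13 2013.
Next gap: 8 days. Sun Jan 13 2013 + 8 days = Mon Jan 21 2013.

Mon Jan 21 2013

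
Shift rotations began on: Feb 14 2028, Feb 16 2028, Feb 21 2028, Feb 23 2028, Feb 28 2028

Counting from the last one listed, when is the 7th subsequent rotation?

Mar 22 2028

The gap pattern 2, 5, 2, 5 repeats every 2 events.
These are the Mondays and Wednesdays of each week.
The following Wednesday is Mar 1 2028.
Next Monday: Mar 6 2028.
The following Wednesday is Mar 8 2028.
The following Monday is Mar 13 2028.
The following Wednesday is Mar 15 2028.
The following Monday is Mar 20 2028.
Next Wednesday: Mar 22 2028.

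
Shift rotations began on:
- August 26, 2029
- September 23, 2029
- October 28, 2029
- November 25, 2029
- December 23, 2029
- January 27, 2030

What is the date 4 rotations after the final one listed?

May 26, 2030

These are Sundays at 28- or 35-day spacing (28, 35, 28, 28, 35).
The pattern: 4th Sunday of the month.
February 2030 — 4th Sunday is February 24, 2030.
March 2030 — 4th Sunday is March 24, 2030.
4th Sunday of April 2030: April 28, 2030.
May 2030 — 4th Sunday is May 26, 2030.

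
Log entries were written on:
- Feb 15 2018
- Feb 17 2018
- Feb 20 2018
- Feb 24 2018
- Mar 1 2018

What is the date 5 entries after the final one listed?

The spacing grows by 1 each time: 2, 3, 4, 5 days.
Next gap: 6 days. Mar 1 2018 + 6 days = Mar 7 2018.
Next gap: 7 days. Mar 7 2018 + 7 days = Mar 14 2018.
Next gap: 8 days. Mar 14 2018 + 8 days = Mar 22 2018.
Next gap: 9 days. Mar 22 2018 + 9 days = Mar 31 2018.
Next gap: 10 days. Mar 31 2018 + 10 days = Apr 10 2018.

Apr 10 2018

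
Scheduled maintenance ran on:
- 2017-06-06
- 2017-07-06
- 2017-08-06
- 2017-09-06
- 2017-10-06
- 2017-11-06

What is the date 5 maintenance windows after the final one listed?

Gaps: 30, 31, 31, 30, 31 days — not constant. Every event is on the 6th of the month.
Pattern: the 6th of each month.
Next: December 2017 → 2017-12-06.
Next: January 2018 → 2018-01-06.
Next: February 2018 → 2018-02-06.
March 2018: 2018-03-06.
Next: April 2018 → 2018-04-06.

2018-04-06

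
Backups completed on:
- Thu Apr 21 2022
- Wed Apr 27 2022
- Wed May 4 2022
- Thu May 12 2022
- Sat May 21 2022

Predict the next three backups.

The spacing grows by 1 each time: 6, 7, 8, 9 days.
Next gap: 10 days. Sat May 21 2022 + 10 days = Tue May 31 2022.
Next gap: 11 days. Tue May 31 2022 + 11 days = Sat Jun 11 2022.
Next gap: 12 days. Sat Jun 11 2022 + 12 days = Thu Jun 23 2022.

Tue May 31 2022, Sat Jun 11 2022, Thu Jun 23 2022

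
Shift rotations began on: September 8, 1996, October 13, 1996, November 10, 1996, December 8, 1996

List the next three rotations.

All dates are Sundays, 35, 28, 28 days apart.
Specifically, the 2nd Sunday of each month.
January 1997 — 2nd Sunday is January 12, 1997.
February 1997 — 2nd Sunday is February 9, 1997.
March 1997 — 2nd Sunday is March 9, 1997.

January 12, 1997; February 9, 1997; March 9, 1997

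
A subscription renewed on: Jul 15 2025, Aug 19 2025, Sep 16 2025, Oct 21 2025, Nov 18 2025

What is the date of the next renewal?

Dec 16 2025

All dates are Tuesdays, 35, 28, 35, 28 days apart.
Specifically, the 3rd Tuesday of each month.
3rd Tuesday of December 2025: Dec 16 2025.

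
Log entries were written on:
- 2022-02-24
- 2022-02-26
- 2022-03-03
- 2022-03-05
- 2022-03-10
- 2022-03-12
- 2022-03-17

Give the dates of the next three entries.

2022-03-19, 2022-03-24, 2022-03-26

Gaps: 2, 5, 2, 5, 2, 5 days — not constant, but cyclic with period 2.
The events fall on every Thursday and Saturday.
Next Saturday: 2022-03-19.
Next Thursday: 2022-03-24.
The following Saturday is 2022-03-26.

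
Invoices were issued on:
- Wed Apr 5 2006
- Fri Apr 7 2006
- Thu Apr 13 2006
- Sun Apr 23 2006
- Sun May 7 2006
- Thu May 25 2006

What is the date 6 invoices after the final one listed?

Gaps: 2, 6, 10, 14, 18 days — each gap is 4 larger than the previous one.
Next gap: 22 days. Thu May 25 2006 + 22 days = Fri Jun 16 2006.
Next gap: 26 days. Fri Jun 16 2006 + 26 days = Wed Jul 12 2006.
Next gap: 30 days. Wed Jul 12 2006 + 30 days = Fri Aug 11 2006.
Next gap: 34 days. Fri Aug 11 2006 + 34 days = Thu Sep 14 2006.
Next gap: 38 days. Thu Sep 14 2006 + 38 days = Sun Oct 22 2006.
Next gap: 42 days. Sun Oct 22 2006 + 42 days = Sun Dec 3 2006.

Sun Dec 3 2006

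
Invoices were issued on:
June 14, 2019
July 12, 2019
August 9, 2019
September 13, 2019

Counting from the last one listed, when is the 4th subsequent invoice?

All dates are Fridays, 28, 28, 35 days apart.
Specifically, the 2nd Friday of each month.
2nd Friday of October 2019: October 11, 2019.
2nd Friday of November 2019: November 8, 2019.
December 2019 — 2nd Friday is December 13, 2019.
January 2020 — 2nd Friday is January 10, 2020.

January 10, 2020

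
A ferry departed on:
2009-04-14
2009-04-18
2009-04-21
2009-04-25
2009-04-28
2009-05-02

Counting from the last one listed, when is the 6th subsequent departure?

2009-05-23

The gap pattern 4, 3, 4, 3, 4 repeats every 2 events.
These are the Tuesdays and Saturdays of each week.
The following Tuesday is 2009-05-05.
Next Saturday: 2009-05-09.
Next Tuesday: 2009-05-12.
The following Saturday is 2009-05-16.
The following Tuesday is 2009-05-19.
The following Saturday is 2009-05-23.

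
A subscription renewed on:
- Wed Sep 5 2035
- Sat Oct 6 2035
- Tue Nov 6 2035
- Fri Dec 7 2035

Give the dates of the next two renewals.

Mon Jan 7 2036, Thu Feb 7 2036

Every event comes 31 days after the last (31, 31, 31).
Fri Dec 7 2035 + 31 days = Mon Jan 7 2036.
Mon Jan 7 2036 + 31 days = Thu Feb 7 2036.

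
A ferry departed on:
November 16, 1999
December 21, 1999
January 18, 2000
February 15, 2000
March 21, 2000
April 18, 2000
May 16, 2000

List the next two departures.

June 20, 2000; July 18, 2000

All dates are Tuesdays, 35, 28, 28, 35, 28, 28 days apart.
Specifically, the 3rd Tuesday of each month.
June 2000 — 3rd Tuesday is June 20, 2000.
3rd Tuesday of July 2000: July 18, 2000.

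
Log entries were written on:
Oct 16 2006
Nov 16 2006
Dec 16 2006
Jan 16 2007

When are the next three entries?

Gaps: 31, 30, 31 days — not constant. Every event is on the 16th of the month.
Pattern: the 16th of each month.
February 2007: Feb 16 2007.
Next: March 2007 → Mar 16 2007.
Next: April 2007 → Apr 16 2007.

Feb 16 2007, Mar 16 2007, Apr 16 2007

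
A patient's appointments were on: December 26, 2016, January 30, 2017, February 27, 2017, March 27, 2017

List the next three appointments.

Every date is a Monday; gaps 35, 28, 28 days.
Each is the last Monday of its month (at least one falls on the 29th or later, ruling out '4th Monday').
Last Monday of April 2017: April 24, 2017.
Last Monday of May 2017: May 29, 2017.
June 2017 ends with Monday June 26, 2017.

April 24, 2017; May 29, 2017; June 26, 2017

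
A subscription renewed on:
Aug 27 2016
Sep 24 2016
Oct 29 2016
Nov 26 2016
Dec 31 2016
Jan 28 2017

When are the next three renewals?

All Saturdays; the gaps (28, 35, 28, 35, 28) vary with month length.
This is the last Saturday of each month.
Last Saturday of February 2017: Feb 25 2017.
March 2017 ends with Saturday Mar 25 2017.
Last Saturday of April 2017: Apr 29 2017.

Feb 25 2017, Mar 25 2017, Apr 29 2017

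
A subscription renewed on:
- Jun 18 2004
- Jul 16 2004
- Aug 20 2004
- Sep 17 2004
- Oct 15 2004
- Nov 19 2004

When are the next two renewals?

All dates are Fridays, 28, 35, 28, 28, 35 days apart.
Specifically, the 3rd Friday of each month.
December 2004 — 3rd Friday is Dec 17 2004.
3rd Friday of January 2005: Jan 21 2005.

Dec 17 2004, Jan 21 2005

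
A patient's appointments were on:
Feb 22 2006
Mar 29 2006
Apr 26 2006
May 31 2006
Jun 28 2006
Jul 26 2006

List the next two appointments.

Aug 30 2006, Sep 27 2006

All Wednesdays; the gaps (35, 28, 35, 28, 28) vary with month length.
This is the last Wednesday of each month.
August 2006 ends with Wednesday Aug 30 2006.
September 2006 ends with Wednesday Sep 27 2006.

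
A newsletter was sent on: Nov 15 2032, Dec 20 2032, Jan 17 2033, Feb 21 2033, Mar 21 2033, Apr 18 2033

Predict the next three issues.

May 16 2033, Jun 20 2033, Jul 18 2033

Gaps: 35, 28, 35, 28, 28 days — a mix of 28 and 35. Every date is a Monday.
Each is the 3rd Monday of its month.
3rd Monday of May 2033: May 16 2033.
June 2033 — 3rd Monday is Jun 20 2033.
July 2033 — 3rd Monday is Jul 18 2033.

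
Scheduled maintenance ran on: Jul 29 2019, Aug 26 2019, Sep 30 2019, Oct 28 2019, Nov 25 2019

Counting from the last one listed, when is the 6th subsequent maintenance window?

All Mondays; the gaps (28, 35, 28, 28) vary with month length.
This is the last Monday of each month.
December 2019 ends with Monday Dec 30 2019.
January 2020 ends with Monday Jan 27 2020.
February 2020 ends with Monday Feb 24 2020.
Last Monday of March 2020: Mar 30 2020.
April 2020 ends with Monday Apr 27 2020.
Last Monday of May 2020: May 25 2020.

May 25 2020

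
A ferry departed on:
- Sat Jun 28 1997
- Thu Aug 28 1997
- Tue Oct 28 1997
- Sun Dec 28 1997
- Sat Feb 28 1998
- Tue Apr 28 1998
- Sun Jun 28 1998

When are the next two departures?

Fri Aug 28 1998, Wed Oct 28 1998

Gaps: 61, 61, 61, 62, 59, 61 days — not constant. Every event is on the 28th of the month.
Pattern: the 28th of every 2 months.
August 1998: Fri Aug 28 1998.
October 1998: Wed Oct 28 1998.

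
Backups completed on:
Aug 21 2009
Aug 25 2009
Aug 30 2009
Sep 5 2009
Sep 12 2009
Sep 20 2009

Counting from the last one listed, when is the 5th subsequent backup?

Nov 14 2009

Gaps: 4, 5, 6, 7, 8 days — each gap is 1 larger than the previous one.
Next gap: 9 days. Sep 20 2009 + 9 days = Sep 29 2009.
Next gap: 10 days. Sep 29 2009 + 10 days = Oct 9 2009.
Next gap: 11 days. Oct 9 2009 + 11 days = Oct 20 2009.
Next gap: 12 days. Oct 20 2009 + 12 days = Nov 1 2009.
Next gap: 13 days. Nov 1 2009 + 13 days = Nov 14 2009.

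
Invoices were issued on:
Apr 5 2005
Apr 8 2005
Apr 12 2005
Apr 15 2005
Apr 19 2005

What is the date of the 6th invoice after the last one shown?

May 10 2005

Gaps: 3, 4, 3, 4 days — not constant, but cyclic with period 2.
The events fall on every Tuesday and Friday.
Next Friday: Apr 22 2005.
The following Tuesday is Apr 26 2005.
The following Friday is Apr 29 2005.
The following Tuesday is May 3 2005.
Next Friday: May 6 2005.
The following Tuesday is May 10 2005.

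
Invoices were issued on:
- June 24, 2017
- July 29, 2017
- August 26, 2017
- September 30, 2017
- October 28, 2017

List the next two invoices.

All Saturdays; the gaps (35, 28, 35, 28) vary with month length.
This is the last Saturday of each month.
Last Saturday of November 2017: November 25, 2017.
December 2017 ends with Saturday December 30, 2017.

November 25, 2017; December 30, 2017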